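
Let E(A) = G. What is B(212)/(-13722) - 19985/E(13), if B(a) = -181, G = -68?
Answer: 137123239/466548 ≈ 293.91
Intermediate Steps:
E(A) = -68
B(212)/(-13722) - 19985/E(13) = -181/(-13722) - 19985/(-68) = -181*(-1/13722) - 19985*(-1/68) = 181/13722 + 19985/68 = 137123239/466548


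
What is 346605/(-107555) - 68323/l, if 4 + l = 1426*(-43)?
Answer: -397315187/188442506 ≈ -2.1084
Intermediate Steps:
l = -61322 (l = -4 + 1426*(-43) = -4 - 61318 = -61322)
346605/(-107555) - 68323/l = 346605/(-107555) - 68323/(-61322) = 346605*(-1/107555) - 68323*(-1/61322) = -9903/3073 + 68323/61322 = -397315187/188442506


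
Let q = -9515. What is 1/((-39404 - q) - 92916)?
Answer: -1/122805 ≈ -8.1430e-6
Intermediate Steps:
1/((-39404 - q) - 92916) = 1/((-39404 - 1*(-9515)) - 92916) = 1/((-39404 + 9515) - 92916) = 1/(-29889 - 92916) = 1/(-122805) = -1/122805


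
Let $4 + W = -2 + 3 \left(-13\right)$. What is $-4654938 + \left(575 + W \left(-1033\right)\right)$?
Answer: $-4607878$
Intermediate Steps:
$W = -45$ ($W = -4 + \left(-2 + 3 \left(-13\right)\right) = -4 - 41 = -45$)
$-4654938 + \left(575 + W \left(-1033\right)\right) = -4654938 + \left(575 - -46485\right) = -4654938 + \left(575 + 46485\right) = -4654938 + 47060 = -4607878$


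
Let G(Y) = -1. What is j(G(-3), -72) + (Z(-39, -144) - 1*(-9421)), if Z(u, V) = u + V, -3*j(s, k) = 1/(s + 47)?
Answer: 1274843/138 ≈ 9238.0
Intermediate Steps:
j(s, k) = -1/(3*(47 + s)) (j(s, k) = -1/(3*(s + 47)) = -1/(3*(47 + s)))
Z(u, V) = V + u
j(G(-3), -72) + (Z(-39, -144) - 1*(-9421)) = -1/(141 + 3*(-1)) + ((-144 - 39) - 1*(-9421)) = -1/(141 - 3) + (-183 + 9421) = -1/138 + 9238 = 1274843/138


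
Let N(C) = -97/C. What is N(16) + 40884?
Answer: 654047/16 ≈ 40878.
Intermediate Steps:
N(16) + 40884 = -97/16 + 40884 = 654047/16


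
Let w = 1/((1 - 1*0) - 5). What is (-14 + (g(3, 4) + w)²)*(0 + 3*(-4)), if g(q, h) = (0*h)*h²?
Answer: 669/4 ≈ 167.25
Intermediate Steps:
g(q, h) = 0 (g(q, h) = 0*h² = 0)
w = -¼ (w = 1/((1 + 0) - 5) = 1/(1 - 5) = 1/(-4) = -¼ ≈ -0.25000)
(-14 + (g(3, 4) + w)²)*(0 + 3*(-4)) = (-14 + (0 - ¼)²)*(0 + 3*(-4)) = (-14 + (-¼)²)*(0 - 12) = (-14 + 1/16)*(-12) = -223/16*(-12) = 669/4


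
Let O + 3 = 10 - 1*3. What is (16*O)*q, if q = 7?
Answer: 448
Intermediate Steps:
O = 4 (O = -3 + (10 - 1*3) = -3 + (10 - 3) = -3 + 7 = 4)
(16*O)*q = (16*4)*7 = 64*7 = 448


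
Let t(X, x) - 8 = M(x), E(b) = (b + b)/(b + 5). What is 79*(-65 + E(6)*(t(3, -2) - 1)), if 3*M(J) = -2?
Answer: -50481/11 ≈ -4589.2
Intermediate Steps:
E(b) = 2*b/(5 + b) (E(b) = (2*b)/(5 + b) = 2*b/(5 + b))
M(J) = -⅔ (M(J) = (⅓)*(-2) = -⅔)
t(X, x) = 22/3 (t(X, x) = 8 - ⅔ = 22/3)
79*(-65 + E(6)*(t(3, -2) - 1)) = 79*(-65 + (2*6/(5 + 6))*(22/3 - 1)) = 79*(-65 + (2*6/11)*(19/3)) = 79*(-65 + (2*6*(1/11))*(19/3)) = 79*(-65 + (12/11)*(19/3)) = 79*(-65 + 76/11) = 79*(-639/11) = -50481/11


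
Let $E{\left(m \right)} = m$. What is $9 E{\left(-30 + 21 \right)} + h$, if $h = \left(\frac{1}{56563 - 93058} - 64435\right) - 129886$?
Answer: $- \frac{7094700991}{36495} \approx -1.944 \cdot 10^{5}$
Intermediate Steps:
$h = - \frac{7091744896}{36495}$ ($h = \left(\frac{1}{-36495} - 64435\right) - 129886 = \left(- \frac{1}{36495} - 64435\right) - 129886 = - \frac{2351555326}{36495} - 129886 = - \frac{7091744896}{36495} \approx -1.9432 \cdot 10^{5}$)
$9 E{\left(-30 + 21 \right)} + h = 9 \left(-30 + 21\right) - \frac{7091744896}{36495} = 9 \left(-9\right) - \frac{7091744896}{36495} = -81 - \frac{7091744896}{36495} = - \frac{7094700991}{36495}$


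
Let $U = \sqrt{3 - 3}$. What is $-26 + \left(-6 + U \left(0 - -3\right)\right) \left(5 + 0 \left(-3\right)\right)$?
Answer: $-56$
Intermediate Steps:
$U = 0$ ($U = \sqrt{0} = 0$)
$-26 + \left(-6 + U \left(0 - -3\right)\right) \left(5 + 0 \left(-3\right)\right) = -26 + \left(-6 + 0 \left(0 - -3\right)\right) \left(5 + 0 \left(-3\right)\right) = -26 + \left(-6 + 0 \left(0 + 3\right)\right) \left(5 + 0\right) = -26 + \left(-6 + 0 \cdot 3\right) 5 = -26 + \left(-6 + 0\right) 5 = -26 - 30 = -56$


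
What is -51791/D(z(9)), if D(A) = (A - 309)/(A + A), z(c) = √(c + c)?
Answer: 207164/10607 + 10668946*√2/10607 ≈ 1442.0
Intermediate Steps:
z(c) = √2*√c (z(c) = √(2*c) = √2*√c)
D(A) = (-309 + A)/(2*A) (D(A) = (-309 + A)/((2*A)) = (-309 + A)*(1/(2*A)) = (-309 + A)/(2*A))
-51791/D(z(9)) = -51791*6*√2/(-309 + √2*√9) = -51791*6*√2/(-309 + √2*3) = -51791*6*√2/(-309 + 3*√2) = -310746*√2/(-309 + 3*√2)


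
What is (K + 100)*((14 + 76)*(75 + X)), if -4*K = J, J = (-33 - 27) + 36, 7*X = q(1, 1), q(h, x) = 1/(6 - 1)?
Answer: 5010408/7 ≈ 7.1577e+5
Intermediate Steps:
q(h, x) = ⅕ (q(h, x) = 1/5 = ⅕)
X = 1/35 (X = (⅐)*(⅕) = 1/35 ≈ 0.028571)
J = -24 (J = -60 + 36 = -24)
K = 6 (K = -¼*(-24) = 6)
(K + 100)*((14 + 76)*(75 + X)) = (6 + 100)*((14 + 76)*(75 + 1/35)) = 106*(90*(2626/35)) = 106*(47268/7) = 5010408/7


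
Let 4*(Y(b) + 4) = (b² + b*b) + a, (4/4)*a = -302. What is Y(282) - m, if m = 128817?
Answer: -178269/2 ≈ -89135.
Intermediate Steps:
a = -302
Y(b) = -159/2 + b²/2 (Y(b) = -4 + ((b² + b*b) - 302)/4 = -4 + ((b² + b²) - 302)/4 = -4 + (2*b² - 302)/4 = -4 + (-302 + 2*b²)/4 = -4 + (-151/2 + b²/2) = -159/2 + b²/2)
Y(282) - m = (-159/2 + (½)*282²) - 1*128817 = (-159/2 + (½)*79524) - 128817 = (-159/2 + 39762) - 128817 = 79365/2 - 128817 = -178269/2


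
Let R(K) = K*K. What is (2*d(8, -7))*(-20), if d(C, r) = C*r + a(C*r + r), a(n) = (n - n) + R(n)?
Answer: -156520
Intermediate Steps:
R(K) = K²
a(n) = n² (a(n) = (n - n) + n² = 0 + n² = n²)
d(C, r) = (r + C*r)² + C*r (d(C, r) = C*r + (C*r + r)² = C*r + (r + C*r)² = (r + C*r)² + C*r)
(2*d(8, -7))*(-20) = (2*(-7*(8 - 7*(1 + 8)²)))*(-20) = (2*(-7*(8 - 7*9²)))*(-20) = (2*(-7*(8 - 7*81)))*(-20) = (2*(-7*(8 - 567)))*(-20) = (2*(-7*(-559)))*(-20) = (2*3913)*(-20) = 7826*(-20) = -156520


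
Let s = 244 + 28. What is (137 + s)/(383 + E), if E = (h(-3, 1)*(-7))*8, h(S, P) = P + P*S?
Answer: 409/495 ≈ 0.82626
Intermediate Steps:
s = 272
E = 112 (E = ((1*(1 - 3))*(-7))*8 = ((1*(-2))*(-7))*8 = -2*(-7)*8 = 14*8 = 112)
(137 + s)/(383 + E) = (137 + 272)/(383 + 112) = 409/495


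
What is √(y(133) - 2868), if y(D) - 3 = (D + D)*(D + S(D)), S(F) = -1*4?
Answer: √31449 ≈ 177.34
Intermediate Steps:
S(F) = -4
y(D) = 3 + 2*D*(-4 + D) (y(D) = 3 + (D + D)*(D - 4) = 3 + (2*D)*(-4 + D) = 3 + 2*D*(-4 + D))
√(y(133) - 2868) = √((3 - 8*133 + 2*133²) - 2868) = √((3 - 1064 + 2*17689) - 2868) = √((3 - 1064 + 35378) - 2868) = √(34317 - 2868) = √31449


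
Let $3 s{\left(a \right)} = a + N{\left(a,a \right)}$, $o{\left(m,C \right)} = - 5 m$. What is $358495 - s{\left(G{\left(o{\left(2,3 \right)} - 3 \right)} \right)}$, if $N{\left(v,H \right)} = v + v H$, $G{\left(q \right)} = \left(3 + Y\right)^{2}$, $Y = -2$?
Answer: $358494$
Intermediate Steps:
$G{\left(q \right)} = 1$ ($G{\left(q \right)} = \left(3 - 2\right)^{2} = 1^{2} = 1$)
$N{\left(v,H \right)} = v + H v$
$s{\left(a \right)} = \frac{a}{3} + \frac{a \left(1 + a\right)}{3}$ ($s{\left(a \right)} = \frac{a + a \left(1 + a\right)}{3} = \frac{a}{3} + \frac{a \left(1 + a\right)}{3}$)
$358495 - s{\left(G{\left(o{\left(2,3 \right)} - 3 \right)} \right)} = 358495 - \frac{1}{3} \cdot 1 \left(2 + 1\right) = 358495 - \frac{1}{3} \cdot 1 \cdot 3 = 358495 - 1 = 358494$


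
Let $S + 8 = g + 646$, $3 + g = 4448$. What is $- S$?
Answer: $-5083$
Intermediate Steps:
$g = 4445$ ($g = -3 + 4448 = 4445$)
$S = 5083$ ($S = -8 + \left(4445 + 646\right) = -8 + 5091 = 5083$)
$- S = \left(-1\right) 5083 = -5083$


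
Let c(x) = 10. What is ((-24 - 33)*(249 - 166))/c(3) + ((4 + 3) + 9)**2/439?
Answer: -2074349/4390 ≈ -472.52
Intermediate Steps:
((-24 - 33)*(249 - 166))/c(3) + ((4 + 3) + 9)**2/439 = ((-24 - 33)*(249 - 166))/10 + ((4 + 3) + 9)**2/439 = -57*83*(1/10) + (7 + 9)**2*(1/439) = -4731*1/10 + 16**2*(1/439) = -4731/10 + 256*(1/439) = -4731/10 + 256/439 = -2074349/4390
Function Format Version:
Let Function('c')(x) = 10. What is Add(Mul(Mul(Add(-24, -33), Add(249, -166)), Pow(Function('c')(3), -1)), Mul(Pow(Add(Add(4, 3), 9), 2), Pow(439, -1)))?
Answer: Rational(-2074349, 4390) ≈ -472.52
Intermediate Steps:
Add(Mul(Mul(Add(-24, -33), Add(249, -166)), Pow(Function('c')(3), -1)), Mul(Pow(Add(Add(4, 3), 9), 2), Pow(439, -1))) = Add(Mul(Mul(Add(-24, -33), Add(249, -166)), Pow(10, -1)), Mul(Pow(Add(Add(4, 3), 9), 2), Pow(439, -1))) = Add(Mul(Mul(-57, 83), Rational(1, 10)), Mul(Pow(Add(7, 9), 2), Rational(1, 439))) = Add(Mul(-4731, Rational(1, 10)), Mul(Pow(16, 2), Rational(1, 439))) = Add(Rational(-4731, 10), Mul(256, Rational(1, 439))) = Add(Rational(-4731, 10), Rational(256, 439)) = Rational(-2074349, 4390)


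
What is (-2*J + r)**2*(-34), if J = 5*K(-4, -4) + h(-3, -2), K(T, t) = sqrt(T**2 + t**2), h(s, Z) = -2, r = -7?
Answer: -109106 - 8160*sqrt(2) ≈ -1.2065e+5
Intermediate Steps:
J = -2 + 20*sqrt(2) (J = 5*sqrt((-4)**2 + (-4)**2) - 2 = 5*sqrt(16 + 16) - 2 = 5*sqrt(32) - 2 = 5*(4*sqrt(2)) - 2 = 20*sqrt(2) - 2 = -2 + 20*sqrt(2) ≈ 26.284)
(-2*J + r)**2*(-34) = (-2*(-2 + 20*sqrt(2)) - 7)**2*(-34) = ((4 - 40*sqrt(2)) - 7)**2*(-34) = (-3 - 40*sqrt(2))**2*(-34) = -34*(-3 - 40*sqrt(2))**2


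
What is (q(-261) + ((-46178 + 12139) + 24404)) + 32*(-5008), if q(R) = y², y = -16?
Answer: -169635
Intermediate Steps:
q(R) = 256 (q(R) = (-16)² = 256)
(q(-261) + ((-46178 + 12139) + 24404)) + 32*(-5008) = (256 + ((-46178 + 12139) + 24404)) + 32*(-5008) = (256 + (-34039 + 24404)) - 160256 = (256 - 9635) - 160256 = -9379 - 160256 = -169635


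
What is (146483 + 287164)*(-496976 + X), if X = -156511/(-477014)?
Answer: -102802245551738991/477014 ≈ -2.1551e+11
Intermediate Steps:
X = 156511/477014 (X = -156511*(-1/477014) = 156511/477014 ≈ 0.32811)
(146483 + 287164)*(-496976 + X) = (146483 + 287164)*(-496976 + 156511/477014) = 433647*(-237064353153/477014) = -102802245551738991/477014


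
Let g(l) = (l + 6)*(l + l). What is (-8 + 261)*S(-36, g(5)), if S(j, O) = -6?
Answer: -1518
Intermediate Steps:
g(l) = 2*l*(6 + l) (g(l) = (6 + l)*(2*l) = 2*l*(6 + l))
(-8 + 261)*S(-36, g(5)) = (-8 + 261)*(-6) = 253*(-6) = -1518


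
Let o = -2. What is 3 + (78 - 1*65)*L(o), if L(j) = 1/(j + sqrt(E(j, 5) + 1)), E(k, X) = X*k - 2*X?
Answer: (-7*I + 3*sqrt(19))/(sqrt(19) + 2*I) ≈ 1.8696 - 2.4637*I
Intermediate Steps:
E(k, X) = -2*X + X*k
L(j) = 1/(j + sqrt(-9 + 5*j)) (L(j) = 1/(j + sqrt(5*(-2 + j) + 1)) = 1/(j + sqrt((-10 + 5*j) + 1)) = 1/(j + sqrt(-9 + 5*j)))
3 + (78 - 1*65)*L(o) = 3 + (78 - 1*65)/(-2 + sqrt(-9 + 5*(-2))) = 3 + (78 - 65)/(-2 + sqrt(-9 - 10)) = 3 + 13/(-2 + sqrt(-19)) = 3 + 13/(-2 + I*sqrt(19))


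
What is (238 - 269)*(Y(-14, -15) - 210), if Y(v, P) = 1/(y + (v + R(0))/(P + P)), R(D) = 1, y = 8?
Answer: 1646100/253 ≈ 6506.3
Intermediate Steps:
Y(v, P) = 1/(8 + (1 + v)/(2*P)) (Y(v, P) = 1/(8 + (v + 1)/(P + P)) = 1/(8 + (1 + v)/((2*P))) = 1/(8 + (1 + v)*(1/(2*P))) = 1/(8 + (1 + v)/(2*P)))
(238 - 269)*(Y(-14, -15) - 210) = (238 - 269)*(2*(-15)/(1 - 14 + 16*(-15)) - 210) = -31*(2*(-15)/(1 - 14 - 240) - 210) = -31*(2*(-15)/(-253) - 210) = -31*(2*(-15)*(-1/253) - 210) = -31*(30/253 - 210) = -31*(-53100/253) = 1646100/253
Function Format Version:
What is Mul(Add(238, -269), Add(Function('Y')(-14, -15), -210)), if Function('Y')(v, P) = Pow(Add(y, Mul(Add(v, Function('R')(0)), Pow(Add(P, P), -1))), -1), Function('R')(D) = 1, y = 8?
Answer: Rational(1646100, 253) ≈ 6506.3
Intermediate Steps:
Function('Y')(v, P) = Pow(Add(8, Mul(Rational(1, 2), Pow(P, -1), Add(1, v))), -1) (Function('Y')(v, P) = Pow(Add(8, Mul(Add(v, 1), Pow(Add(P, P), -1))), -1) = Pow(Add(8, Mul(Add(1, v), Pow(Mul(2, P), -1))), -1) = Pow(Add(8, Mul(Add(1, v), Mul(Rational(1, 2), Pow(P, -1)))), -1) = Pow(Add(8, Mul(Rational(1, 2), Pow(P, -1), Add(1, v))), -1))
Mul(Add(238, -269), Add(Function('Y')(-14, -15), -210)) = Mul(Add(238, -269), Add(Mul(2, -15, Pow(Add(1, -14, Mul(16, -15)), -1)), -210)) = Mul(-31, Add(Mul(2, -15, Pow(Add(1, -14, -240), -1)), -210)) = Mul(-31, Add(Mul(2, -15, Pow(-253, -1)), -210)) = Mul(-31, Add(Mul(2, -15, Rational(-1, 253)), -210)) = Mul(-31, Add(Rational(30, 253), -210)) = Mul(-31, Rational(-53100, 253)) = Rational(1646100, 253)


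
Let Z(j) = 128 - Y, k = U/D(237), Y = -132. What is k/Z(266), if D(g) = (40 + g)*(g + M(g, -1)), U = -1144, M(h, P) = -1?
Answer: -11/163430 ≈ -6.7307e-5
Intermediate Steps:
D(g) = (-1 + g)*(40 + g) (D(g) = (40 + g)*(g - 1) = (40 + g)*(-1 + g) = (-1 + g)*(40 + g))
k = -286/16343 (k = -1144/(-40 + 237² + 39*237) = -1144/(-40 + 56169 + 9243) = -1144/65372 = -1144*1/65372 = -286/16343 ≈ -0.017500)
Z(j) = 260 (Z(j) = 128 - 1*(-132) = 128 + 132 = 260)
k/Z(266) = -286/16343/260 = -286/16343*1/260 = -11/163430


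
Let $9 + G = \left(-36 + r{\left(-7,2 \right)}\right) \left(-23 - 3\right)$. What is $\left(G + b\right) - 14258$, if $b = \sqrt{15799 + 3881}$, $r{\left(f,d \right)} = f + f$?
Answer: $-12967 + 4 \sqrt{1230} \approx -12827.0$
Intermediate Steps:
$r{\left(f,d \right)} = 2 f$
$G = 1291$ ($G = -9 + \left(-36 + 2 \left(-7\right)\right) \left(-23 - 3\right) = -9 + \left(-36 - 14\right) \left(-23 - 3\right) = -9 - -1300 = -9 + 1300 = 1291$)
$b = 4 \sqrt{1230}$ ($b = \sqrt{19680} = 4 \sqrt{1230} \approx 140.29$)
$\left(G + b\right) - 14258 = \left(1291 + 4 \sqrt{1230}\right) - 14258 = -12967 + 4 \sqrt{1230}$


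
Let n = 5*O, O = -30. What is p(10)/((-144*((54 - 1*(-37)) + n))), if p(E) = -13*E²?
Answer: -325/2124 ≈ -0.15301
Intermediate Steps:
n = -150 (n = 5*(-30) = -150)
p(10)/((-144*((54 - 1*(-37)) + n))) = (-13*10²)/((-144*((54 - 1*(-37)) - 150))) = (-13*100)/((-144*((54 + 37) - 150))) = -1300*(-1/(144*(91 - 150))) = -1300/((-144*(-59))) = -1300/8496 = -1300*1/8496 = -325/2124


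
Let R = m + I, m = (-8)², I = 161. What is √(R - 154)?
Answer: √71 ≈ 8.4261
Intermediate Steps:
m = 64
R = 225 (R = 64 + 161 = 225)
√(R - 154) = √(225 - 154) = √71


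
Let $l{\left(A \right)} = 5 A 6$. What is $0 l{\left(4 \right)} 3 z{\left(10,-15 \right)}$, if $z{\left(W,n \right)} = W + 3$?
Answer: $0$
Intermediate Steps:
$l{\left(A \right)} = 30 A$
$z{\left(W,n \right)} = 3 + W$
$0 l{\left(4 \right)} 3 z{\left(10,-15 \right)} = 0 \cdot 30 \cdot 4 \cdot 3 \left(3 + 10\right) = 0 \cdot 120 \cdot 3 \cdot 13 = 0 \cdot 3 \cdot 13 = 0 \cdot 13 = 0$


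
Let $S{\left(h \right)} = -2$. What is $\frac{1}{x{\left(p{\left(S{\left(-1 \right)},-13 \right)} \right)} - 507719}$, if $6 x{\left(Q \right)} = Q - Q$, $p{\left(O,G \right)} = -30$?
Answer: $- \frac{1}{507719} \approx -1.9696 \cdot 10^{-6}$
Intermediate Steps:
$x{\left(Q \right)} = 0$ ($x{\left(Q \right)} = \frac{Q - Q}{6} = \frac{1}{6} \cdot 0 = 0$)
$\frac{1}{x{\left(p{\left(S{\left(-1 \right)},-13 \right)} \right)} - 507719} = \frac{1}{0 - 507719} = \frac{1}{-507719} = - \frac{1}{507719}$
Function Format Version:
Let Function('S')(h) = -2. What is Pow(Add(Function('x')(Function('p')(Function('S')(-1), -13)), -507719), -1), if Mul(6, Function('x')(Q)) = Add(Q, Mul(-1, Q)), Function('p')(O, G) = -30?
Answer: Rational(-1, 507719) ≈ -1.9696e-6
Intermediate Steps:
Function('x')(Q) = 0 (Function('x')(Q) = Mul(Rational(1, 6), Add(Q, Mul(-1, Q))) = Mul(Rational(1, 6), 0) = 0)
Pow(Add(Function('x')(Function('p')(Function('S')(-1), -13)), -507719), -1) = Pow(Add(0, -507719), -1) = Pow(-507719, -1) = Rational(-1, 507719)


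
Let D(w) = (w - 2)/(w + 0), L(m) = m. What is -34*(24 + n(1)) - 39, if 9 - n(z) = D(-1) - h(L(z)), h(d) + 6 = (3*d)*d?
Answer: -957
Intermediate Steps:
h(d) = -6 + 3*d**2 (h(d) = -6 + (3*d)*d = -6 + 3*d**2)
D(w) = (-2 + w)/w
n(z) = 3*z**2 (n(z) = 9 - ((-2 - 1)/(-1) - (-6 + 3*z**2)) = 9 - (-1*(-3) + (6 - 3*z**2)) = 9 - (3 + (6 - 3*z**2)) = 9 - (9 - 3*z**2) = 9 + (-9 + 3*z**2) = 3*z**2)
-34*(24 + n(1)) - 39 = -34*(24 + 3*1**2) - 39 = -34*(24 + 3*1) - 39 = -34*(24 + 3) - 39 = -34*27 - 39 = -918 - 39 = -957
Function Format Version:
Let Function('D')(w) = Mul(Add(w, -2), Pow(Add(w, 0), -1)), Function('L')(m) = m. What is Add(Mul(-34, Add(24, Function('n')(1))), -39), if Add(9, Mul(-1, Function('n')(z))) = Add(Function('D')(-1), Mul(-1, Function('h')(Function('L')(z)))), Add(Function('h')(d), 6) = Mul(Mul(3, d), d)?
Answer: -957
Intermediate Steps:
Function('h')(d) = Add(-6, Mul(3, Pow(d, 2))) (Function('h')(d) = Add(-6, Mul(Mul(3, d), d)) = Add(-6, Mul(3, Pow(d, 2))))
Function('D')(w) = Mul(Pow(w, -1), Add(-2, w)) (Function('D')(w) = Mul(Add(-2, w), Pow(w, -1)) = Mul(Pow(w, -1), Add(-2, w)))
Function('n')(z) = Mul(3, Pow(z, 2)) (Function('n')(z) = Add(9, Mul(-1, Add(Mul(Pow(-1, -1), Add(-2, -1)), Mul(-1, Add(-6, Mul(3, Pow(z, 2))))))) = Add(9, Mul(-1, Add(Mul(-1, -3), Add(6, Mul(-3, Pow(z, 2)))))) = Add(9, Mul(-1, Add(3, Add(6, Mul(-3, Pow(z, 2)))))) = Add(9, Mul(-1, Add(9, Mul(-3, Pow(z, 2))))) = Add(9, Add(-9, Mul(3, Pow(z, 2)))) = Mul(3, Pow(z, 2)))
Add(Mul(-34, Add(24, Function('n')(1))), -39) = Add(Mul(-34, Add(24, Mul(3, Pow(1, 2)))), -39) = Add(Mul(-34, Add(24, Mul(3, 1))), -39) = Add(Mul(-34, Add(24, 3)), -39) = Add(Mul(-34, 27), -39) = Add(-918, -39) = -957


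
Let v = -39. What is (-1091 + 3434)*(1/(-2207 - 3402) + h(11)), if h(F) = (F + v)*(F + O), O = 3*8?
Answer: -181395093/79 ≈ -2.2961e+6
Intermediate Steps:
O = 24
h(F) = (-39 + F)*(24 + F) (h(F) = (F - 39)*(F + 24) = (-39 + F)*(24 + F))
(-1091 + 3434)*(1/(-2207 - 3402) + h(11)) = (-1091 + 3434)*(1/(-2207 - 3402) + (-936 + 11² - 15*11)) = 2343*(1/(-5609) + (-936 + 121 - 165)) = 2343*(-1/5609 - 980) = 2343*(-5496821/5609) = -181395093/79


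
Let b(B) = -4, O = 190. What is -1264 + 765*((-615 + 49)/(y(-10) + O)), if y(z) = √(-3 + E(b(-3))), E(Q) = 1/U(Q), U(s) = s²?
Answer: 8*(-158*√47 + 336575*I)/(√47 - 760*I) ≈ -3542.7 + 20.555*I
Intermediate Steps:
E(Q) = Q⁻² (E(Q) = 1/(Q²) = Q⁻²)
y(z) = I*√47/4 (y(z) = √(-3 + (-4)⁻²) = √(-3 + 1/16) = √(-47/16) = I*√47/4)
-1264 + 765*((-615 + 49)/(y(-10) + O)) = -1264 + 765*((-615 + 49)/(I*√47/4 + 190)) = -1264 + 765*(-566/(190 + I*√47/4)) = -1264 - 432990/(190 + I*√47/4)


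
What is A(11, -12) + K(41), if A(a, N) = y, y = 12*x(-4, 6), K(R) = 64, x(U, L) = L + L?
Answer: 208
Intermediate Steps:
x(U, L) = 2*L
y = 144 (y = 12*(2*6) = 12*12 = 144)
A(a, N) = 144
A(11, -12) + K(41) = 144 + 64 = 208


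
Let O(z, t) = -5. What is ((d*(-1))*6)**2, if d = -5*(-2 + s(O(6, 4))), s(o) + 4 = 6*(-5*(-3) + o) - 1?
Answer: 2528100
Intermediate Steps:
s(o) = 85 + 6*o (s(o) = -4 + (6*(-5*(-3) + o) - 1) = -4 + (6*(15 + o) - 1) = -4 + ((90 + 6*o) - 1) = -4 + (89 + 6*o) = 85 + 6*o)
d = -265 (d = -5*(-2 + (85 + 6*(-5))) = -5*(-2 + (85 - 30)) = -5*(-2 + 55) = -5*53 = -265)
((d*(-1))*6)**2 = (-265*(-1)*6)**2 = (265*6)**2 = 1590**2 = 2528100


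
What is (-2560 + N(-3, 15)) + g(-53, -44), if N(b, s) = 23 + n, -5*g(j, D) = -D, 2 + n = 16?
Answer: -12659/5 ≈ -2531.8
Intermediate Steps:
n = 14 (n = -2 + 16 = 14)
g(j, D) = D/5 (g(j, D) = -(-1)*D/5 = D/5)
N(b, s) = 37 (N(b, s) = 23 + 14 = 37)
(-2560 + N(-3, 15)) + g(-53, -44) = (-2560 + 37) + (1/5)*(-44) = -2523 - 44/5 = -12659/5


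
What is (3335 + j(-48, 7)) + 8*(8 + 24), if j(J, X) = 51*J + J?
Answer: 1095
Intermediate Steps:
j(J, X) = 52*J
(3335 + j(-48, 7)) + 8*(8 + 24) = (3335 + 52*(-48)) + 8*(8 + 24) = (3335 - 2496) + 8*32 = 839 + 256 = 1095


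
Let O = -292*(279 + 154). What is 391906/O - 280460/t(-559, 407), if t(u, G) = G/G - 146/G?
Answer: -7216210097693/16499898 ≈ -4.3735e+5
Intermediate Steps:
t(u, G) = 1 - 146/G
O = -126436 (O = -292*433 = -126436)
391906/O - 280460/t(-559, 407) = 391906/(-126436) - 280460*407/(-146 + 407) = 391906*(-1/126436) - 280460/((1/407)*261) = -195953/63218 - 280460/261/407 = -195953/63218 - 280460*407/261 = -195953/63218 - 114147220/261 = -7216210097693/16499898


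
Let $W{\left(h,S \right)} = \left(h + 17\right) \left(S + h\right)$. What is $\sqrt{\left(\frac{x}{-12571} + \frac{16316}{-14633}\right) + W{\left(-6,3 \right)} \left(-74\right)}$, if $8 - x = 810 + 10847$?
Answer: $\frac{\sqrt{82626348054849244841}}{183951443} \approx 49.415$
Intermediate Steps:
$x = -11649$ ($x = 8 - \left(810 + 10847\right) = 8 - 11657 = -11649$)
$W{\left(h,S \right)} = \left(17 + h\right) \left(S + h\right)$
$\sqrt{\left(\frac{x}{-12571} + \frac{16316}{-14633}\right) + W{\left(-6,3 \right)} \left(-74\right)} = \sqrt{\left(- \frac{11649}{-12571} + \frac{16316}{-14633}\right) + \left(\left(-6\right)^{2} + 17 \cdot 3 + 17 \left(-6\right) + 3 \left(-6\right)\right) \left(-74\right)} = \sqrt{\left(\left(-11649\right) \left(- \frac{1}{12571}\right) + 16316 \left(- \frac{1}{14633}\right)\right) + \left(36 + 51 - 102 - 18\right) \left(-74\right)} = \sqrt{\left(\frac{11649}{12571} - \frac{16316}{14633}\right) - -2442} = \sqrt{- \frac{34648619}{183951443} + 2442} = \sqrt{\frac{449174775187}{183951443}} = \frac{\sqrt{82626348054849244841}}{183951443}$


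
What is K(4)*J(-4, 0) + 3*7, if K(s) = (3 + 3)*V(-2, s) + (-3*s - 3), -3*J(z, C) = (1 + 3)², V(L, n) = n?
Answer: -27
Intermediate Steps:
J(z, C) = -16/3 (J(z, C) = -(1 + 3)²/3 = -⅓*4² = -⅓*16 = -16/3)
K(s) = -3 + 3*s (K(s) = (3 + 3)*s + (-3*s - 3) = 6*s + (-3 - 3*s) = -3 + 3*s)
K(4)*J(-4, 0) + 3*7 = (-3 + 3*4)*(-16/3) + 3*7 = (-3 + 12)*(-16/3) + 21 = 9*(-16/3) + 21 = -48 + 21 = -27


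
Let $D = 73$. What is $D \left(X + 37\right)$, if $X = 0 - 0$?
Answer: $2701$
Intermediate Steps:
$X = 0$ ($X = 0 + 0 = 0$)
$D \left(X + 37\right) = 73 \left(0 + 37\right) = 73 \cdot 37 = 2701$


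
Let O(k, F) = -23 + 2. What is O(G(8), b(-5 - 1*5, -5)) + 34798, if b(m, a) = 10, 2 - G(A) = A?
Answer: 34777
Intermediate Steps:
G(A) = 2 - A
O(k, F) = -21
O(G(8), b(-5 - 1*5, -5)) + 34798 = -21 + 34798 = 34777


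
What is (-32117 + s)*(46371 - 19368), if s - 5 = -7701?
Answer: -1075070439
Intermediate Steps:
s = -7696 (s = 5 - 7701 = -7696)
(-32117 + s)*(46371 - 19368) = (-32117 - 7696)*(46371 - 19368) = -39813*27003 = -1075070439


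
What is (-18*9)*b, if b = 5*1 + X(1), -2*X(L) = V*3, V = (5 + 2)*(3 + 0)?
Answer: 4293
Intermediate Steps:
V = 21 (V = 7*3 = 21)
X(L) = -63/2 (X(L) = -21*3/2 = -1/2*63 = -63/2)
b = -53/2 (b = 5*1 - 63/2 = 5 - 63/2 = -53/2 ≈ -26.500)
(-18*9)*b = -18*9*(-53/2) = -162*(-53/2) = 4293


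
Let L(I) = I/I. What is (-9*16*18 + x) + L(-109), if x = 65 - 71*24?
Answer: -4230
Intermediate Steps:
L(I) = 1
x = -1639 (x = 65 - 1704 = -1639)
(-9*16*18 + x) + L(-109) = (-9*16*18 - 1639) + 1 = (-144*18 - 1639) + 1 = (-2592 - 1639) + 1 = -4231 + 1 = -4230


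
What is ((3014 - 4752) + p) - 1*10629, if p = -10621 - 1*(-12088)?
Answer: -10900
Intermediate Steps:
p = 1467 (p = -10621 + 12088 = 1467)
((3014 - 4752) + p) - 1*10629 = ((3014 - 4752) + 1467) - 1*10629 = (-1738 + 1467) - 10629 = -271 - 10629 = -10900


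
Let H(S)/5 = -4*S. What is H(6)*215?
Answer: -25800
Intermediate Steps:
H(S) = -20*S (H(S) = 5*(-4*S) = -20*S)
H(6)*215 = -20*6*215 = -120*215 = -25800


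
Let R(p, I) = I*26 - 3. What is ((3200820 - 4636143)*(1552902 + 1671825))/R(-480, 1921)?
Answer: -4628524831821/49943 ≈ -9.2676e+7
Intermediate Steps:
R(p, I) = -3 + 26*I (R(p, I) = 26*I - 3 = -3 + 26*I)
((3200820 - 4636143)*(1552902 + 1671825))/R(-480, 1921) = ((3200820 - 4636143)*(1552902 + 1671825))/(-3 + 26*1921) = (-1435323*3224727)/(-3 + 49946) = -4628524831821/49943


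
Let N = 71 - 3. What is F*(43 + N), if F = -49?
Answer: -5439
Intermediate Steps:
N = 68
F*(43 + N) = -49*(43 + 68) = -49*111 = -5439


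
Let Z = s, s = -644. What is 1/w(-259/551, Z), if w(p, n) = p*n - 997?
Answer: -551/382551 ≈ -0.0014403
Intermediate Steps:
Z = -644
w(p, n) = -997 + n*p (w(p, n) = n*p - 997 = -997 + n*p)
1/w(-259/551, Z) = 1/(-997 - (-166796)/551) = 1/(-997 - 644*(-259/551)) = 1/(-997 + 166796/551) = 1/(-382551/551) = -551/382551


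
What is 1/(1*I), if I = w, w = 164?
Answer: 1/164 ≈ 0.0060976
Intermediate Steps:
I = 164
1/(1*I) = 1/(1*164) = 1/164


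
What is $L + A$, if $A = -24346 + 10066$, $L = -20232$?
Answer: $-34512$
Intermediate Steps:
$A = -14280$
$L + A = -20232 - 14280 = -34512$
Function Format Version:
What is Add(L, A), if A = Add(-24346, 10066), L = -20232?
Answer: -34512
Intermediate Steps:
A = -14280
Add(L, A) = Add(-20232, -14280) = -34512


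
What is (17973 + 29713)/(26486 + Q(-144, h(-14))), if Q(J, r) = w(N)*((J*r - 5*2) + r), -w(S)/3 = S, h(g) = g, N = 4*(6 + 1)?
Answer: -23843/70421 ≈ -0.33858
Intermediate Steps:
N = 28 (N = 4*7 = 28)
w(S) = -3*S
Q(J, r) = 840 - 84*r - 84*J*r (Q(J, r) = (-3*28)*((J*r - 5*2) + r) = -84*((J*r - 10) + r) = -84*((-10 + J*r) + r) = -84*(-10 + r + J*r) = 840 - 84*r - 84*J*r)
(17973 + 29713)/(26486 + Q(-144, h(-14))) = (17973 + 29713)/(26486 + (840 - 84*(-14) - 84*(-144)*(-14))) = 47686/(26486 + (840 + 1176 - 169344)) = 47686/(26486 - 167328) = 47686/(-140842) = 47686*(-1/140842) = -23843/70421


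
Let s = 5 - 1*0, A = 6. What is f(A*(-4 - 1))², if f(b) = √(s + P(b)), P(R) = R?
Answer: -25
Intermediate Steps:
s = 5 (s = 5 + 0 = 5)
f(b) = √(5 + b)
f(A*(-4 - 1))² = (√(5 + 6*(-4 - 1)))² = (√(5 + 6*(-5)))² = (√(5 - 30))² = (√(-25))² = (5*I)² = -25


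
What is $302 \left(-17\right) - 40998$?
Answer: $-46132$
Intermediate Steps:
$302 \left(-17\right) - 40998 = -5134 - 40998 = -46132$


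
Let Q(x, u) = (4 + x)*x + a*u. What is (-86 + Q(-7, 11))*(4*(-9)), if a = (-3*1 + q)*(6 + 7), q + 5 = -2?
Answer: 53820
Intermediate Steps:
q = -7 (q = -5 - 2 = -7)
a = -130 (a = (-3*1 - 7)*(6 + 7) = (-3 - 7)*13 = -10*13 = -130)
Q(x, u) = -130*u + x*(4 + x) (Q(x, u) = (4 + x)*x - 130*u = x*(4 + x) - 130*u = -130*u + x*(4 + x))
(-86 + Q(-7, 11))*(4*(-9)) = (-86 + ((-7)² - 130*11 + 4*(-7)))*(4*(-9)) = (-86 + (49 - 1430 - 28))*(-36) = (-86 - 1409)*(-36) = -1495*(-36) = 53820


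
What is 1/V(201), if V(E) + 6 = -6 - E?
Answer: -1/213 ≈ -0.0046948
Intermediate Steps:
V(E) = -12 - E (V(E) = -6 + (-6 - E) = -12 - E)
1/V(201) = 1/(-12 - 1*201) = 1/(-12 - 201) = 1/(-213) = -1/213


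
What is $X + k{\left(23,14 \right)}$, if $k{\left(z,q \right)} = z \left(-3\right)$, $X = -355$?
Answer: $-424$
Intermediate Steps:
$k{\left(z,q \right)} = - 3 z$
$X + k{\left(23,14 \right)} = -355 - 69 = -424$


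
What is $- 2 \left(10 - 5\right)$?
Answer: $-10$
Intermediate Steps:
$- 2 \left(10 - 5\right) = - 2 \cdot 5 = \left(-1\right) 10 = -10$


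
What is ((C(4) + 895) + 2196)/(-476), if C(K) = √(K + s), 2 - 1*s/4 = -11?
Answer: -3091/476 - √14/238 ≈ -6.5094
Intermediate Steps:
s = 52 (s = 8 - 4*(-11) = 8 + 44 = 52)
C(K) = √(52 + K) (C(K) = √(K + 52) = √(52 + K))
((C(4) + 895) + 2196)/(-476) = ((√(52 + 4) + 895) + 2196)/(-476) = ((√56 + 895) + 2196)*(-1/476) = ((2*√14 + 895) + 2196)*(-1/476) = ((895 + 2*√14) + 2196)*(-1/476) = (3091 + 2*√14)*(-1/476) = -3091/476 - √14/238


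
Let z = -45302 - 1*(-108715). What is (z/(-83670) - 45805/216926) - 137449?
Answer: -623686052765842/4537549605 ≈ -1.3745e+5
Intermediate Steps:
z = 63413 (z = -45302 + 108715 = 63413)
(z/(-83670) - 45805/216926) - 137449 = (63413/(-83670) - 45805/216926) - 137449 = (63413*(-1/83670) - 45805*1/216926) - 137449 = (-63413/83670 - 45805/216926) - 137449 = -4397108197/4537549605 - 137449 = -623686052765842/4537549605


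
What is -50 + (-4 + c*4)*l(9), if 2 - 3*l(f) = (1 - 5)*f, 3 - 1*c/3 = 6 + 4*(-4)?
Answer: 5626/3 ≈ 1875.3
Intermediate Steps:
c = 39 (c = 9 - 3*(6 + 4*(-4)) = 9 - 3*(6 - 16) = 9 - 3*(-10) = 9 + 30 = 39)
l(f) = ⅔ + 4*f/3 (l(f) = ⅔ - (1 - 5)*f/3 = ⅔ - (-4)*f/3 = ⅔ + 4*f/3)
-50 + (-4 + c*4)*l(9) = -50 + (-4 + 39*4)*(⅔ + (4/3)*9) = -50 + (-4 + 156)*(⅔ + 12) = -50 + 152*(38/3) = -50 + 5776/3 = 5626/3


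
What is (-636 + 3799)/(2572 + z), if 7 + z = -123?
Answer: 3163/2442 ≈ 1.2952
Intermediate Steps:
z = -130 (z = -7 - 123 = -130)
(-636 + 3799)/(2572 + z) = (-636 + 3799)/(2572 - 130) = 3163/2442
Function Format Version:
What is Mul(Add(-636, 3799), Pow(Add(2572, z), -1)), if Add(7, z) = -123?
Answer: Rational(3163, 2442) ≈ 1.2952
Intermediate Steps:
z = -130 (z = Add(-7, -123) = -130)
Mul(Add(-636, 3799), Pow(Add(2572, z), -1)) = Mul(Add(-636, 3799), Pow(Add(2572, -130), -1)) = Mul(3163, Pow(2442, -1)) = Mul(3163, Rational(1, 2442)) = Rational(3163, 2442)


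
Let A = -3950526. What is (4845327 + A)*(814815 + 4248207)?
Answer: 4530397148622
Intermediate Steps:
(4845327 + A)*(814815 + 4248207) = (4845327 - 3950526)*(814815 + 4248207) = 894801*5063022 = 4530397148622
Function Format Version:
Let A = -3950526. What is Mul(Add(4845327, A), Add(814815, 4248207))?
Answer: 4530397148622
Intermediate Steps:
Mul(Add(4845327, A), Add(814815, 4248207)) = Mul(Add(4845327, -3950526), Add(814815, 4248207)) = Mul(894801, 5063022) = 4530397148622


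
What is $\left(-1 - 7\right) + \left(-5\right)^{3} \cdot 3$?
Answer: $-383$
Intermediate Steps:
$\left(-1 - 7\right) + \left(-5\right)^{3} \cdot 3 = \left(-1 - 7\right) - 375 = -8 - 375 = -383$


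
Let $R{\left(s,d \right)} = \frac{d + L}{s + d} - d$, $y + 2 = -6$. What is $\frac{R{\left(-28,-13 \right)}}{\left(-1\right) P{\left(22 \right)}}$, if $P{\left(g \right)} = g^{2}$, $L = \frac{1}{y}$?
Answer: $- \frac{4369}{158752} \approx -0.027521$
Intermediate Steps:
$y = -8$ ($y = -2 - 6 = -8$)
$L = - \frac{1}{8}$ ($L = \frac{1}{-8} = - \frac{1}{8} \approx -0.125$)
$R{\left(s,d \right)} = - d + \frac{- \frac{1}{8} + d}{d + s}$ ($R{\left(s,d \right)} = \frac{d - \frac{1}{8}}{s + d} - d = \frac{- \frac{1}{8} + d}{d + s} - d = - d + \frac{- \frac{1}{8} + d}{d + s}$)
$\frac{R{\left(-28,-13 \right)}}{\left(-1\right) P{\left(22 \right)}} = \frac{\frac{1}{-13 - 28} \left(- \frac{1}{8} - 13 - \left(-13\right)^{2} - \left(-13\right) \left(-28\right)\right)}{\left(-1\right) 22^{2}} = \frac{\frac{1}{-41} \left(- \frac{1}{8} - 13 - 169 - 364\right)}{\left(-1\right) 484} = \frac{\left(- \frac{1}{41}\right) \left(- \frac{1}{8} - 13 - 169 - 364\right)}{-484} = \left(- \frac{1}{41}\right) \left(- \frac{4369}{8}\right) \left(- \frac{1}{484}\right) = \frac{4369}{328} \left(- \frac{1}{484}\right) = - \frac{4369}{158752}$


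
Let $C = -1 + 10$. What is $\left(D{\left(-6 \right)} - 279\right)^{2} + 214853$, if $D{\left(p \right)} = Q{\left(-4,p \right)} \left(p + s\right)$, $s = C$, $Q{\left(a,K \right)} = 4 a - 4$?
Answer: $329774$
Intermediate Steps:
$Q{\left(a,K \right)} = -4 + 4 a$
$C = 9$
$s = 9$
$D{\left(p \right)} = -180 - 20 p$ ($D{\left(p \right)} = \left(-4 + 4 \left(-4\right)\right) \left(p + 9\right) = \left(-4 - 16\right) \left(9 + p\right) = - 20 \left(9 + p\right) = -180 - 20 p$)
$\left(D{\left(-6 \right)} - 279\right)^{2} + 214853 = \left(\left(-180 - -120\right) - 279\right)^{2} + 214853 = \left(\left(-180 + 120\right) - 279\right)^{2} + 214853 = \left(-60 - 279\right)^{2} + 214853 = \left(-339\right)^{2} + 214853 = 114921 + 214853 = 329774$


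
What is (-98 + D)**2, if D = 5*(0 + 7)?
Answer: 3969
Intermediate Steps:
D = 35 (D = 5*7 = 35)
(-98 + D)**2 = (-98 + 35)**2 = (-63)**2 = 3969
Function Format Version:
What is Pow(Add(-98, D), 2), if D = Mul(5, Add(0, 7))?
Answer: 3969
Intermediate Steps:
D = 35 (D = Mul(5, 7) = 35)
Pow(Add(-98, D), 2) = Pow(Add(-98, 35), 2) = Pow(-63, 2) = 3969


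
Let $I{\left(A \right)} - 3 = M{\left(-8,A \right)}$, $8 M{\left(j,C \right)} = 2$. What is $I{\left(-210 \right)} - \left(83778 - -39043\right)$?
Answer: $- \frac{491271}{4} \approx -1.2282 \cdot 10^{5}$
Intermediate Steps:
$M{\left(j,C \right)} = \frac{1}{4}$ ($M{\left(j,C \right)} = \frac{1}{8} \cdot 2 = \frac{1}{4}$)
$I{\left(A \right)} = \frac{13}{4}$ ($I{\left(A \right)} = 3 + \frac{1}{4} = \frac{13}{4}$)
$I{\left(-210 \right)} - \left(83778 - -39043\right) = \frac{13}{4} - \left(83778 - -39043\right) = \frac{13}{4} - \left(83778 + 39043\right) = \frac{13}{4} - 122821 = - \frac{491271}{4}$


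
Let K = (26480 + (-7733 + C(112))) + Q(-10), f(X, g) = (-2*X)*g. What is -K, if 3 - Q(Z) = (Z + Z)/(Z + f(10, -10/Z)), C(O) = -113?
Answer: -55909/3 ≈ -18636.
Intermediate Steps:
f(X, g) = -2*X*g
Q(Z) = 3 - 2*Z/(Z + 200/Z) (Q(Z) = 3 - (Z + Z)/(Z - 2*10*(-10/Z)) = 3 - 2*Z/(Z + 200/Z))
K = 55909/3 (K = (26480 + (-7733 - 113)) + (600 + (-10)²)/(200 + (-10)²) = (26480 - 7846) + (600 + 100)/(200 + 100) = 18634 + 700/300 = 18634 + (1/300)*700 = 18634 + 7/3 = 55909/3 ≈ 18636.)
-K = -1*55909/3 = -55909/3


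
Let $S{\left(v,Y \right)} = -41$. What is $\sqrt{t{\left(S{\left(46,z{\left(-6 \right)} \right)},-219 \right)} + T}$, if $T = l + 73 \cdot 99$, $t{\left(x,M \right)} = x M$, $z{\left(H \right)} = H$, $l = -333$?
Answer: $\sqrt{15873} \approx 125.99$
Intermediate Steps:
$t{\left(x,M \right)} = M x$
$T = 6894$ ($T = -333 + 73 \cdot 99 = -333 + 7227 = 6894$)
$\sqrt{t{\left(S{\left(46,z{\left(-6 \right)} \right)},-219 \right)} + T} = \sqrt{\left(-219\right) \left(-41\right) + 6894} = \sqrt{8979 + 6894} = \sqrt{15873}$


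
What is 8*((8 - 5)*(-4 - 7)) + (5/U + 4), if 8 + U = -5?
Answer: -3385/13 ≈ -260.38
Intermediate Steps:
U = -13 (U = -8 - 5 = -13)
8*((8 - 5)*(-4 - 7)) + (5/U + 4) = 8*((8 - 5)*(-4 - 7)) + (5/(-13) + 4) = 8*(3*(-11)) + (5*(-1/13) + 4) = 8*(-33) + (-5/13 + 4) = -264 + 47/13 = -3385/13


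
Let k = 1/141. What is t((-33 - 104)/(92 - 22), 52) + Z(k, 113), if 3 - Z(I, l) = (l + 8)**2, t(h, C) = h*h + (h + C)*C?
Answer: -58956511/4900 ≈ -12032.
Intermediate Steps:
t(h, C) = h**2 + C*(C + h) (t(h, C) = h**2 + (C + h)*C = h**2 + C*(C + h))
k = 1/141 ≈ 0.0070922
Z(I, l) = 3 - (8 + l)**2 (Z(I, l) = 3 - (l + 8)**2 = 3 - (8 + l)**2)
t((-33 - 104)/(92 - 22), 52) + Z(k, 113) = (52**2 + ((-33 - 104)/(92 - 22))**2 + 52*((-33 - 104)/(92 - 22))) + (3 - (8 + 113)**2) = (2704 + (-137/70)**2 + 52*(-137/70)) + (3 - 1*121**2) = (2704 + (-137*1/70)**2 + 52*(-137*1/70)) + (3 - 1*14641) = (2704 + (-137/70)**2 + 52*(-137/70)) + (3 - 14641) = (2704 + 18769/4900 - 3562/35) - 14638 = 12769689/4900 - 14638 = -58956511/4900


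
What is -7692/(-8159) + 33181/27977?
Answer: 485922863/228264343 ≈ 2.1288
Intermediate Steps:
-7692/(-8159) + 33181/27977 = -7692*(-1/8159) + 33181*(1/27977) = 7692/8159 + 33181/27977 = 485922863/228264343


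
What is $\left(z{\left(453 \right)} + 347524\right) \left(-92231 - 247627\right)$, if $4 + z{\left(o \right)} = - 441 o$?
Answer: $-50212999926$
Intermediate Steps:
$z{\left(o \right)} = -4 - 441 o$
$\left(z{\left(453 \right)} + 347524\right) \left(-92231 - 247627\right) = \left(\left(-4 - 199773\right) + 347524\right) \left(-92231 - 247627\right) = \left(\left(-4 - 199773\right) + 347524\right) \left(-339858\right) = \left(-199777 + 347524\right) \left(-339858\right) = 147747 \left(-339858\right) = -50212999926$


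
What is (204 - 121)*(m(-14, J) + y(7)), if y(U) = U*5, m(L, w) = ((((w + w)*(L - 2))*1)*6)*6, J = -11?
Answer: 1054681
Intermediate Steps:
m(L, w) = 72*w*(-2 + L) (m(L, w) = ((((2*w)*(-2 + L))*1)*6)*6 = (((2*w*(-2 + L))*1)*6)*6 = ((2*w*(-2 + L))*6)*6 = (12*w*(-2 + L))*6 = 72*w*(-2 + L))
y(U) = 5*U
(204 - 121)*(m(-14, J) + y(7)) = (204 - 121)*(72*(-11)*(-2 - 14) + 5*7) = 83*(72*(-11)*(-16) + 35) = 83*(12672 + 35) = 83*12707 = 1054681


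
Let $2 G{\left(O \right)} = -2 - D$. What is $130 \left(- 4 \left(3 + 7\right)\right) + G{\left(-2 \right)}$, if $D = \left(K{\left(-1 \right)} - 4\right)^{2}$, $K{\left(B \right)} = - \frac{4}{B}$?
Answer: $-5201$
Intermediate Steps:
$D = 0$ ($D = \left(- \frac{4}{-1} - 4\right)^{2} = \left(\left(-4\right) \left(-1\right) - 4\right)^{2} = \left(4 - 4\right)^{2} = 0^{2} = 0$)
$G{\left(O \right)} = -1$ ($G{\left(O \right)} = \frac{-2 - 0}{2} = \frac{-2 + 0}{2} = \frac{1}{2} \left(-2\right) = -1$)
$130 \left(- 4 \left(3 + 7\right)\right) + G{\left(-2 \right)} = 130 \left(- 4 \left(3 + 7\right)\right) - 1 = 130 \left(\left(-4\right) 10\right) - 1 = 130 \left(-40\right) - 1 = -5200 - 1 = -5201$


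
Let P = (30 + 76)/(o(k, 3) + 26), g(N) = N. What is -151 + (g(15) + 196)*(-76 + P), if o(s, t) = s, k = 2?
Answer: -215435/14 ≈ -15388.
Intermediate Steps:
P = 53/14 (P = (30 + 76)/(2 + 26) = 106/28 = 106*(1/28) = 53/14 ≈ 3.7857)
-151 + (g(15) + 196)*(-76 + P) = -151 + (15 + 196)*(-76 + 53/14) = -151 + 211*(-1011/14) = -151 - 213321/14 = -215435/14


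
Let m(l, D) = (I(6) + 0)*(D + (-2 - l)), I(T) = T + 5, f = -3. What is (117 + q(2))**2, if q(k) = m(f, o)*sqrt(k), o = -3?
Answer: 14657 - 5148*sqrt(2) ≈ 7376.6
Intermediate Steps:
I(T) = 5 + T
m(l, D) = -22 - 11*l + 11*D (m(l, D) = ((5 + 6) + 0)*(D + (-2 - l)) = (11 + 0)*(-2 + D - l) = 11*(-2 + D - l) = -22 - 11*l + 11*D)
q(k) = -22*sqrt(k) (q(k) = (-22 - 11*(-3) + 11*(-3))*sqrt(k) = (-22 + 33 - 33)*sqrt(k) = -22*sqrt(k))
(117 + q(2))**2 = (117 - 22*sqrt(2))**2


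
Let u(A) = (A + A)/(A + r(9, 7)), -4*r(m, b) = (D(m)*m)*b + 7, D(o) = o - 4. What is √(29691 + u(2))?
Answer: √731852203/157 ≈ 172.31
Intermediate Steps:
D(o) = -4 + o
r(m, b) = -7/4 - b*m*(-4 + m)/4 (r(m, b) = -(((-4 + m)*m)*b + 7)/4 = -((m*(-4 + m))*b + 7)/4 = -(b*m*(-4 + m) + 7)/4 = -(7 + b*m*(-4 + m))/4 = -7/4 - b*m*(-4 + m)/4)
u(A) = 2*A/(-161/2 + A) (u(A) = (A + A)/(A + (-7/4 - ¼*7*9*(-4 + 9))) = (2*A)/(A + (-7/4 - ¼*7*9*5)) = (2*A)/(A + (-7/4 - 315/4)) = (2*A)/(A - 161/2) = (2*A)/(-161/2 + A) = 2*A/(-161/2 + A))
√(29691 + u(2)) = √(29691 + 4*2/(-161 + 2*2)) = √(29691 + 4*2/(-161 + 4)) = √(29691 + 4*2/(-157)) = √(29691 + 4*2*(-1/157)) = √(29691 - 8/157) = √(4661479/157) = √731852203/157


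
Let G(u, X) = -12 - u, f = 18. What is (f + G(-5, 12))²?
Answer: 121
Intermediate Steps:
(f + G(-5, 12))² = (18 + (-12 - 1*(-5)))² = (18 + (-12 + 5))² = (18 - 7)² = 11² = 121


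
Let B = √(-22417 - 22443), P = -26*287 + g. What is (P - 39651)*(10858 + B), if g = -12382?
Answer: -645996710 - 118990*I*√11215 ≈ -6.46e+8 - 1.2601e+7*I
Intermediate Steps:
P = -19844 (P = -26*287 - 12382 = -7462 - 12382 = -19844)
B = 2*I*√11215 (B = √(-44860) = 2*I*√11215 ≈ 211.8*I)
(P - 39651)*(10858 + B) = (-19844 - 39651)*(10858 + 2*I*√11215) = -59495*(10858 + 2*I*√11215) = -645996710 - 118990*I*√11215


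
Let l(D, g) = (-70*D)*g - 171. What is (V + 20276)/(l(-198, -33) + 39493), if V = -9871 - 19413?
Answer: 4504/209029 ≈ 0.021547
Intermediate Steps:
V = -29284
l(D, g) = -171 - 70*D*g (l(D, g) = -70*D*g - 171 = -171 - 70*D*g)
(V + 20276)/(l(-198, -33) + 39493) = (-29284 + 20276)/((-171 - 70*(-198)*(-33)) + 39493) = -9008/((-171 - 457380) + 39493) = -9008/(-457551 + 39493) = -9008/(-418058) = -9008*(-1/418058) = 4504/209029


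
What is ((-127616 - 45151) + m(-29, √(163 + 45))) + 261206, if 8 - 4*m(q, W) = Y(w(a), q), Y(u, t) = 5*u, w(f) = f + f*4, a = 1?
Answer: 353739/4 ≈ 88435.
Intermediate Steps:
w(f) = 5*f (w(f) = f + 4*f = 5*f)
m(q, W) = -17/4 (m(q, W) = 2 - 5*5*1/4 = 2 - 5*5/4 = 2 - ¼*25 = 2 - 25/4 = -17/4)
((-127616 - 45151) + m(-29, √(163 + 45))) + 261206 = ((-127616 - 45151) - 17/4) + 261206 = (-172767 - 17/4) + 261206 = -691085/4 + 261206 = 353739/4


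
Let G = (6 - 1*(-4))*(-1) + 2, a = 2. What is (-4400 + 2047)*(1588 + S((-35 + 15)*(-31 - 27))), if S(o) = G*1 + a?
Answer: -3722446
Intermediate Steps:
G = -8 (G = (6 + 4)*(-1) + 2 = 10*(-1) + 2 = -10 + 2 = -8)
S(o) = -6 (S(o) = -8*1 + 2 = -8 + 2 = -6)
(-4400 + 2047)*(1588 + S((-35 + 15)*(-31 - 27))) = (-4400 + 2047)*(1588 - 6) = -2353*1582 = -3722446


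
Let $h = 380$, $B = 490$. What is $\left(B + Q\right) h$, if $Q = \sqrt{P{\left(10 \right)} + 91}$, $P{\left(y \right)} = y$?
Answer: $186200 + 380 \sqrt{101} \approx 1.9002 \cdot 10^{5}$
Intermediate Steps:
$Q = \sqrt{101}$ ($Q = \sqrt{10 + 91} = \sqrt{101} \approx 10.05$)
$\left(B + Q\right) h = \left(490 + \sqrt{101}\right) 380 = 186200 + 380 \sqrt{101}$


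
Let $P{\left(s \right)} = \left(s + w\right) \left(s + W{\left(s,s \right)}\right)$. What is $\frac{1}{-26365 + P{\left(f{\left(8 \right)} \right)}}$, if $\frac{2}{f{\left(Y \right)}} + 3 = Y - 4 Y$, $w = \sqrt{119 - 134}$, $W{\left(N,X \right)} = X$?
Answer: $- \frac{14011436133}{369411360060889} + \frac{78732 i \sqrt{15}}{369411360060889} \approx -3.7929 \cdot 10^{-5} + 8.2544 \cdot 10^{-10} i$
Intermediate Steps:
$w = i \sqrt{15}$ ($w = \sqrt{-15} = i \sqrt{15} \approx 3.873 i$)
$f{\left(Y \right)} = \frac{2}{-3 - 3 Y}$ ($f{\left(Y \right)} = \frac{2}{-3 + \left(Y - 4 Y\right)} = \frac{2}{-3 - 3 Y}$)
$P{\left(s \right)} = 2 s \left(s + i \sqrt{15}\right)$ ($P{\left(s \right)} = \left(s + i \sqrt{15}\right) \left(s + s\right) = \left(s + i \sqrt{15}\right) 2 s = 2 s \left(s + i \sqrt{15}\right)$)
$\frac{1}{-26365 + P{\left(f{\left(8 \right)} \right)}} = \frac{1}{-26365 + 2 \left(- \frac{2}{3 + 3 \cdot 8}\right) \left(- \frac{2}{3 + 3 \cdot 8} + i \sqrt{15}\right)} = \frac{1}{-26365 + 2 \left(- \frac{2}{3 + 24}\right) \left(- \frac{2}{3 + 24} + i \sqrt{15}\right)} = \frac{1}{-26365 + 2 \left(- \frac{2}{27}\right) \left(- \frac{2}{27} + i \sqrt{15}\right)} = \frac{1}{-26365 + \left(\frac{8}{729} - \frac{4 i \sqrt{15}}{27}\right)} = \frac{1}{- \frac{19220077}{729} - \frac{4 i \sqrt{15}}{27}}$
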